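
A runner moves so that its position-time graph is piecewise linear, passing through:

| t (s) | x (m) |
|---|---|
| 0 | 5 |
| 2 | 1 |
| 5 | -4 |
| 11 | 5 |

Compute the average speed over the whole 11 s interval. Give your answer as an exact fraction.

Average speed = (total path length)/(elapsed time); on a piecewise-linear x-t graph the path length is Σ|Δx|.
0–2 s: |Δx| = |1 − 5| = 4 m
2–5 s: |Δx| = |-4 − 1| = 5 m
5–11 s: |Δx| = |5 − -4| = 9 m
Total path = 18 m; average speed = 18/11 = 18/11 m/s.

18/11 m/s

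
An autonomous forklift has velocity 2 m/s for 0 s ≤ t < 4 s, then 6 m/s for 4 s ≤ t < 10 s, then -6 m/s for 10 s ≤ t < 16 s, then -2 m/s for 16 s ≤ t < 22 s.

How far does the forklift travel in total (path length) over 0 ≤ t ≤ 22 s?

Distance (not displacement) is the total path length: add the absolute areas under v-t.
0–4 s: |2| × 4 = 8 m
4–10 s: |6| × 6 = 36 m
10–16 s: |-6| × 6 = 36 m
16–22 s: |-2| × 6 = 12 m
Total distance = 92 m

92 m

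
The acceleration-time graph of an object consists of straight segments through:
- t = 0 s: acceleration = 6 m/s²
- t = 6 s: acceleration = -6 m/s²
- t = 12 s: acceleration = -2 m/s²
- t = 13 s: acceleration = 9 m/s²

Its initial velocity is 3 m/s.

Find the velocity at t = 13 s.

Δv equals the area under the a-t graph; then v = v₀ + Δv.
0–6 s: ½(6 + -6)(6) = 0 m/s
6–12 s: ½(-6 + -2)(6) = -24 m/s
12–13 s: ½(-2 + 9)(1) = 3.5 m/s
Δv = -20.5 m/s, so v(13) = 3 + (-20.5) = -17.5 m/s.

-17.5 m/s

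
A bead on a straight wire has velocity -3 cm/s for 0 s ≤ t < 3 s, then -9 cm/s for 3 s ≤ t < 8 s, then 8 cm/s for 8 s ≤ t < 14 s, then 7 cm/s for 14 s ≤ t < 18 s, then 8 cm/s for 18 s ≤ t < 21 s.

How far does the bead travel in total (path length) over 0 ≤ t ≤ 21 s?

154 cm

Total distance travelled is ∫|v| dt — sum the magnitudes of each area piece.
0–3 s: |-3| × 3 = 9 cm
3–8 s: |-9| × 5 = 45 cm
8–14 s: |8| × 6 = 48 cm
14–18 s: |7| × 4 = 28 cm
18–21 s: |8| × 3 = 24 cm
Total distance = 154 cm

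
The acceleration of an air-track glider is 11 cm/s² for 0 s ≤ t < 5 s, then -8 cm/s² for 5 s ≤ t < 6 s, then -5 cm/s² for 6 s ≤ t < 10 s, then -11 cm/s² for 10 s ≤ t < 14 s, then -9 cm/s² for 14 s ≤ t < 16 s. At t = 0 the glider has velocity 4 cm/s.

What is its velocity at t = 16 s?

Δv equals the area under the a-t graph; then v = v₀ + Δv.
0–5 s: 11 × 5 = 55 cm/s
5–6 s: -8 × 1 = -8 cm/s
6–10 s: -5 × 4 = -20 cm/s
10–14 s: -11 × 4 = -44 cm/s
14–16 s: -9 × 2 = -18 cm/s
Δv = -35 cm/s, so v(16) = 4 + (-35) = -31 cm/s.

-31 cm/s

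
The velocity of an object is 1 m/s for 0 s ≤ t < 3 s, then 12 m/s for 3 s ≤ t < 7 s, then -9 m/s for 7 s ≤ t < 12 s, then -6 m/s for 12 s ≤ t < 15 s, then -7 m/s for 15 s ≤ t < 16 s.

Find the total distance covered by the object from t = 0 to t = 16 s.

Distance (not displacement) is the total path length: add the absolute areas under v-t.
0–3 s: |1| × 3 = 3 m
3–7 s: |12| × 4 = 48 m
7–12 s: |-9| × 5 = 45 m
12–15 s: |-6| × 3 = 18 m
15–16 s: |-7| × 1 = 7 m
Total distance = 121 m

121 m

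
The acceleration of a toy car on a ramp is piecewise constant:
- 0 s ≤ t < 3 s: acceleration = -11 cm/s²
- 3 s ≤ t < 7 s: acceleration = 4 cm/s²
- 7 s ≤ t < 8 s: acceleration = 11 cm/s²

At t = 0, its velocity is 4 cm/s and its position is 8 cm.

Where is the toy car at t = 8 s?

On each constant-a segment, Δv = aΔt and Δx = v₀Δt + ½aΔt²; chain segment to segment.
0–3 s: v starts 4 cm/s; Δx = 4·3 + ½·-11·3² = -37.5 cm; v ends -29 cm/s.
3–7 s: v starts -29 cm/s; Δx = -29·4 + ½·4·4² = -84 cm; v ends -13 cm/s.
7–8 s: v starts -13 cm/s; Δx = -13·1 + ½·11·1² = -7.5 cm; v ends -2 cm/s.
x(8) = 8 + Σ Δx = -121 cm.

-121 cm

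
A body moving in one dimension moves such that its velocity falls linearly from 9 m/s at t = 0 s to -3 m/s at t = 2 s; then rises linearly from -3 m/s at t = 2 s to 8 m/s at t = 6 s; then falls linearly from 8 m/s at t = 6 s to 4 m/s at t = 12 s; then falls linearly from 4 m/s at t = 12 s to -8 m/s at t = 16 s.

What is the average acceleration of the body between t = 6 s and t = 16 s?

Average acceleration = Δv/Δt = (-8 − 8)/(16 − 6) = -1.6 m/s².

-1.6 m/s²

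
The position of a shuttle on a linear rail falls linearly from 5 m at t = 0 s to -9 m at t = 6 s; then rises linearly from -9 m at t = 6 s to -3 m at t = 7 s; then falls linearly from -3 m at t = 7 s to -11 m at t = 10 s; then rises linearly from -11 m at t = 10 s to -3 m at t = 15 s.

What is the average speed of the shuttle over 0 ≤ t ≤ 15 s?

Average speed = (total path length)/(elapsed time); on a piecewise-linear x-t graph the path length is Σ|Δx|.
0–6 s: |Δx| = |-9 − 5| = 14 m
6–7 s: |Δx| = |-3 − -9| = 6 m
7–10 s: |Δx| = |-11 − -3| = 8 m
10–15 s: |Δx| = |-3 − -11| = 8 m
Total path = 36 m; average speed = 36/15 = 2.4 m/s.

2.4 m/s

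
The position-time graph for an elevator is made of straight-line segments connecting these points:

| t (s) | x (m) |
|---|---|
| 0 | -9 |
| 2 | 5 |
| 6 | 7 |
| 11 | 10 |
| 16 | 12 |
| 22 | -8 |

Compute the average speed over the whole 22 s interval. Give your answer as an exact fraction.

Average speed = (total path length)/(elapsed time); on a piecewise-linear x-t graph the path length is Σ|Δx|.
0–2 s: |Δx| = |5 − -9| = 14 m
2–6 s: |Δx| = |7 − 5| = 2 m
6–11 s: |Δx| = |10 − 7| = 3 m
11–16 s: |Δx| = |12 − 10| = 2 m
16–22 s: |Δx| = |-8 − 12| = 20 m
Total path = 41 m; average speed = 41/22 = 41/22 m/s.

41/22 m/s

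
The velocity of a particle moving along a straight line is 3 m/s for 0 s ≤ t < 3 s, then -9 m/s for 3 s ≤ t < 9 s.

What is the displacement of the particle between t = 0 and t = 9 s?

-45 m

Net displacement equals the area under the velocity-time graph (areas below the axis count negative).
0–3 s: 3 × 3 = 9 m
3–9 s: -9 × 6 = -54 m
Net displacement = -45 m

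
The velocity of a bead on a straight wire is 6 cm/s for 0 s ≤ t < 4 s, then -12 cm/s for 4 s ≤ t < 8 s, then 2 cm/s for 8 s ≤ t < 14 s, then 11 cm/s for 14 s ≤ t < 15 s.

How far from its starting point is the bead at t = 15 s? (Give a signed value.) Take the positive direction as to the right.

-1 cm

Net displacement equals the area under the velocity-time graph (areas below the axis count negative).
0–4 s: 6 × 4 = 24 cm
4–8 s: -12 × 4 = -48 cm
8–14 s: 2 × 6 = 12 cm
14–15 s: 11 × 1 = 11 cm
Net displacement = -1 cm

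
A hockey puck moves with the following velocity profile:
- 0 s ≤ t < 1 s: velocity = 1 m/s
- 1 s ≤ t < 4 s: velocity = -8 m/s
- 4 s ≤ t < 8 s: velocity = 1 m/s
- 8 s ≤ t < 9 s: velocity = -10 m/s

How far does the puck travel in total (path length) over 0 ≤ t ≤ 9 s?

39 m

Distance (not displacement) is the total path length: add the absolute areas under v-t.
0–1 s: |1| × 1 = 1 m
1–4 s: |-8| × 3 = 24 m
4–8 s: |1| × 4 = 4 m
8–9 s: |-10| × 1 = 10 m
Total distance = 39 m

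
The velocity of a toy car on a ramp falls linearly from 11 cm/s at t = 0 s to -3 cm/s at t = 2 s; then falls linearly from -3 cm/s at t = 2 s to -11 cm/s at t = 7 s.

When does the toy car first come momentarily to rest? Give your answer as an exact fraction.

t = 11/7 s

v changes sign on 0–2 s (from 11 to -3); the graph is linear there, so v = 0 at t = 0 + (-11)·(2 − 0)/(-3 − 11) = 11/7 s.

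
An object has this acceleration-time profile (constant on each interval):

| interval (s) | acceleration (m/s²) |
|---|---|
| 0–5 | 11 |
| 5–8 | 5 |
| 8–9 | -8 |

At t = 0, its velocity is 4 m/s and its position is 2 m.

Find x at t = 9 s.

On each constant-a segment, Δv = aΔt and Δx = v₀Δt + ½aΔt²; chain segment to segment.
0–5 s: v starts 4 m/s; Δx = 4·5 + ½·11·5² = 157.5 m; v ends 59 m/s.
5–8 s: v starts 59 m/s; Δx = 59·3 + ½·5·3² = 199.5 m; v ends 74 m/s.
8–9 s: v starts 74 m/s; Δx = 74·1 + ½·-8·1² = 70 m; v ends 66 m/s.
x(9) = 2 + Σ Δx = 429 m.

429 m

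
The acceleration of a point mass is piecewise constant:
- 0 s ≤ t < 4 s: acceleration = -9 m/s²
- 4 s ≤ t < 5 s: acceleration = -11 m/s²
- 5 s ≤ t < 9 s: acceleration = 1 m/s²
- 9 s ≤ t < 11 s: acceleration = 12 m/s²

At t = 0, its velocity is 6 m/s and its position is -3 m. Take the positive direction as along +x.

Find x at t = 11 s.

-292.5 m

On each constant-a segment, Δv = aΔt and Δx = v₀Δt + ½aΔt²; chain segment to segment.
0–4 s: v starts 6 m/s; Δx = 6·4 + ½·-9·4² = -48 m; v ends -30 m/s.
4–5 s: v starts -30 m/s; Δx = -30·1 + ½·-11·1² = -35.5 m; v ends -41 m/s.
5–9 s: v starts -41 m/s; Δx = -41·4 + ½·1·4² = -156 m; v ends -37 m/s.
9–11 s: v starts -37 m/s; Δx = -37·2 + ½·12·2² = -50 m; v ends -13 m/s.
x(11) = -3 + Σ Δx = -292.5 m.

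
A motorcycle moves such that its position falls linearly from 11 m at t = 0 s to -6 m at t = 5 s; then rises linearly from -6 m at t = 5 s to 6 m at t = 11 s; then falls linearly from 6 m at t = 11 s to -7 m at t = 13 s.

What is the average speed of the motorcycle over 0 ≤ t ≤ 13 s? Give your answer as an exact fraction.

42/13 m/s

Average speed = (total path length)/(elapsed time); on a piecewise-linear x-t graph the path length is Σ|Δx|.
0–5 s: |Δx| = |-6 − 11| = 17 m
5–11 s: |Δx| = |6 − -6| = 12 m
11–13 s: |Δx| = |-7 − 6| = 13 m
Total path = 42 m; average speed = 42/13 = 42/13 m/s.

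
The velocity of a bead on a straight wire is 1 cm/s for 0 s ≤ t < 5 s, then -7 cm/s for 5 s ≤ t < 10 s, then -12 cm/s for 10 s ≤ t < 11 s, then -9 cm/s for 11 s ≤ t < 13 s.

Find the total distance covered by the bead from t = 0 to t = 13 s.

70 cm

Total distance travelled is ∫|v| dt — sum the magnitudes of each area piece.
0–5 s: |1| × 5 = 5 cm
5–10 s: |-7| × 5 = 35 cm
10–11 s: |-12| × 1 = 12 cm
11–13 s: |-9| × 2 = 18 cm
Total distance = 70 cm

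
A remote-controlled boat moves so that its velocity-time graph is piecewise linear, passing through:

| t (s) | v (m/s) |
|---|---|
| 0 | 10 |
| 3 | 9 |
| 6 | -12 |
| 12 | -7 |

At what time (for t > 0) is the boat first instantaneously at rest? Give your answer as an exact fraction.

v changes sign on 3–6 s (from 9 to -12); the graph is linear there, so v = 0 at t = 3 + (-9)·(6 − 3)/(-12 − 9) = 30/7 s.

t = 30/7 s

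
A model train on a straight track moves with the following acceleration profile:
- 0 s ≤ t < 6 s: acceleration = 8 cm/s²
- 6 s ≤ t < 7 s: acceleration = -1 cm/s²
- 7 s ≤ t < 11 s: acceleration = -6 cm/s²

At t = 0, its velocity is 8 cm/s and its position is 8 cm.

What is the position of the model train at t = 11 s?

427.5 cm

On each constant-a segment, Δv = aΔt and Δx = v₀Δt + ½aΔt²; chain segment to segment.
0–6 s: v starts 8 cm/s; Δx = 8·6 + ½·8·6² = 192 cm; v ends 56 cm/s.
6–7 s: v starts 56 cm/s; Δx = 56·1 + ½·-1·1² = 55.5 cm; v ends 55 cm/s.
7–11 s: v starts 55 cm/s; Δx = 55·4 + ½·-6·4² = 172 cm; v ends 31 cm/s.
x(11) = 8 + Σ Δx = 427.5 cm.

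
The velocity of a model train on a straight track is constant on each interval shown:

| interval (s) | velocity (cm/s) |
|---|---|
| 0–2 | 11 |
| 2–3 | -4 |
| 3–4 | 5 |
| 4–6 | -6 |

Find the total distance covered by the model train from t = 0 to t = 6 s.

43 cm

Distance (not displacement) is the total path length: add the absolute areas under v-t.
0–2 s: |11| × 2 = 22 cm
2–3 s: |-4| × 1 = 4 cm
3–4 s: |5| × 1 = 5 cm
4–6 s: |-6| × 2 = 12 cm
Total distance = 43 cm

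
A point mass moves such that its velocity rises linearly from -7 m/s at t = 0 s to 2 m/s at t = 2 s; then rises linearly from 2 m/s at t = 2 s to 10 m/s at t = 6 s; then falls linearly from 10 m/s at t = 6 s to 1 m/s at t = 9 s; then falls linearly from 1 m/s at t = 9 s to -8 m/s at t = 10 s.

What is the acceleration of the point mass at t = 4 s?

2 m/s²

Acceleration is the slope of the v-t graph on 2–6 s: (10 − 2)/(6 − 2) = 2 m/s².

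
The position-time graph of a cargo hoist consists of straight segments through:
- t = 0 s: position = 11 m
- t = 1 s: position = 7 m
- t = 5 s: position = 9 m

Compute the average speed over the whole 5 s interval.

Average speed = (total path length)/(elapsed time); on a piecewise-linear x-t graph the path length is Σ|Δx|.
0–1 s: |Δx| = |7 − 11| = 4 m
1–5 s: |Δx| = |9 − 7| = 2 m
Total path = 6 m; average speed = 6/5 = 1.2 m/s.

1.2 m/s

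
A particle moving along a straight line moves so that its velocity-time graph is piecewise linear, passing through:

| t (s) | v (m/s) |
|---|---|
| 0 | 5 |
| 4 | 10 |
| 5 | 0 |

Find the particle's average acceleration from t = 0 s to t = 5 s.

-1 m/s²

Average acceleration = Δv/Δt = (0 − 5)/(5 − 0) = -1 m/s².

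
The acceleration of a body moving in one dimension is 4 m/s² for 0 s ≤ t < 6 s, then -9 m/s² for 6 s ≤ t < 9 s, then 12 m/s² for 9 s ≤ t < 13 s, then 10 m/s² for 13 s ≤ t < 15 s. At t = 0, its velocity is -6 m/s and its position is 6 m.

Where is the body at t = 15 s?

213.5 m

On each constant-a segment, Δv = aΔt and Δx = v₀Δt + ½aΔt²; chain segment to segment.
0–6 s: v starts -6 m/s; Δx = -6·6 + ½·4·6² = 36 m; v ends 18 m/s.
6–9 s: v starts 18 m/s; Δx = 18·3 + ½·-9·3² = 13.5 m; v ends -9 m/s.
9–13 s: v starts -9 m/s; Δx = -9·4 + ½·12·4² = 60 m; v ends 39 m/s.
13–15 s: v starts 39 m/s; Δx = 39·2 + ½·10·2² = 98 m; v ends 59 m/s.
x(15) = 6 + Σ Δx = 213.5 m.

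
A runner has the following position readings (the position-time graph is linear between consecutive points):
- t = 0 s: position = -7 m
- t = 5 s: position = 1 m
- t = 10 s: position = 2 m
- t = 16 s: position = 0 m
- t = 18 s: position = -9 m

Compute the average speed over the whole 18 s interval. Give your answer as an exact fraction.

10/9 m/s

Average speed = (total path length)/(elapsed time); on a piecewise-linear x-t graph the path length is Σ|Δx|.
0–5 s: |Δx| = |1 − -7| = 8 m
5–10 s: |Δx| = |2 − 1| = 1 m
10–16 s: |Δx| = |0 − 2| = 2 m
16–18 s: |Δx| = |-9 − 0| = 9 m
Total path = 20 m; average speed = 20/18 = 10/9 m/s.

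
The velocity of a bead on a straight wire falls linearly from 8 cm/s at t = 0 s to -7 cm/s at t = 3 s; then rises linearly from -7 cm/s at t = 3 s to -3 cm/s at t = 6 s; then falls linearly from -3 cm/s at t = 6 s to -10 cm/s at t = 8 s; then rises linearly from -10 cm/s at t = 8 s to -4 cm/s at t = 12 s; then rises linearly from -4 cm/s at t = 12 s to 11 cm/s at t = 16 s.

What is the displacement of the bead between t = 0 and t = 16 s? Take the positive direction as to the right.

Displacement is the signed area under the v-t curve.
0–3 s: ½(8 + -7)(3) = 1.5 cm
3–6 s: ½(-7 + -3)(3) = -15 cm
6–8 s: ½(-3 + -10)(2) = -13 cm
8–12 s: ½(-10 + -4)(4) = -28 cm
12–16 s: ½(-4 + 11)(4) = 14 cm
Net displacement = -40.5 cm

-40.5 cm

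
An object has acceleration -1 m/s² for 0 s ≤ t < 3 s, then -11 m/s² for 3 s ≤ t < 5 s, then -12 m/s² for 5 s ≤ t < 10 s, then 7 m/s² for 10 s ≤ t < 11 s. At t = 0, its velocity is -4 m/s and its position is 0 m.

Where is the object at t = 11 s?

-433 m

On each constant-a segment, Δv = aΔt and Δx = v₀Δt + ½aΔt²; chain segment to segment.
0–3 s: v starts -4 m/s; Δx = -4·3 + ½·-1·3² = -16.5 m; v ends -7 m/s.
3–5 s: v starts -7 m/s; Δx = -7·2 + ½·-11·2² = -36 m; v ends -29 m/s.
5–10 s: v starts -29 m/s; Δx = -29·5 + ½·-12·5² = -295 m; v ends -89 m/s.
10–11 s: v starts -89 m/s; Δx = -89·1 + ½·7·1² = -85.5 m; v ends -82 m/s.
x(11) = 0 + Σ Δx = -433 m.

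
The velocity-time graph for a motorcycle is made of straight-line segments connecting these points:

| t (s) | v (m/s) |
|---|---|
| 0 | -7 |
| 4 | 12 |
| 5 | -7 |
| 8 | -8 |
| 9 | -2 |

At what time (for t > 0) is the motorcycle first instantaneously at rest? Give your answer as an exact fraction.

v changes sign on 0–4 s (from -7 to 12); the graph is linear there, so v = 0 at t = 0 + (7)·(4 − 0)/(12 − -7) = 28/19 s.

t = 28/19 s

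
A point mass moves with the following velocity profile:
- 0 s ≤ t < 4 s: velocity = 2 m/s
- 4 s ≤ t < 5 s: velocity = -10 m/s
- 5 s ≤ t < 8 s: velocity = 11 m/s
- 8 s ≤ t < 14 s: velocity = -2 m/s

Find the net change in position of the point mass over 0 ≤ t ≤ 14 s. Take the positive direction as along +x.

Displacement is the signed area under the v-t curve.
0–4 s: 2 × 4 = 8 m
4–5 s: -10 × 1 = -10 m
5–8 s: 11 × 3 = 33 m
8–14 s: -2 × 6 = -12 m
Net displacement = 19 m

19 m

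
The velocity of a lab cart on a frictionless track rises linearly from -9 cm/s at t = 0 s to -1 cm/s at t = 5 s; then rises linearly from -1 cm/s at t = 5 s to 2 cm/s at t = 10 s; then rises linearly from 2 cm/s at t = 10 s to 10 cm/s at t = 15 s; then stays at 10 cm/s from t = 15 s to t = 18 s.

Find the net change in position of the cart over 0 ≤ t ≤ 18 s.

Displacement is the signed area under the v-t curve.
0–5 s: ½(-9 + -1)(5) = -25 cm
5–10 s: ½(-1 + 2)(5) = 2.5 cm
10–15 s: ½(2 + 10)(5) = 30 cm
15–18 s: 10 × 3 = 30 cm
Net displacement = 37.5 cm

37.5 cm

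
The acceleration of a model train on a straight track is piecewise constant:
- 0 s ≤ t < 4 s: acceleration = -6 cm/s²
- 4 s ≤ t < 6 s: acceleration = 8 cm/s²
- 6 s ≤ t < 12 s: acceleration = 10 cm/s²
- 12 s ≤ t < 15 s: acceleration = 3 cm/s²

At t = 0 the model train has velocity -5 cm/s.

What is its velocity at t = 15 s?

Δv equals the area under the a-t graph; then v = v₀ + Δv.
0–4 s: -6 × 4 = -24 cm/s
4–6 s: 8 × 2 = 16 cm/s
6–12 s: 10 × 6 = 60 cm/s
12–15 s: 3 × 3 = 9 cm/s
Δv = 61 cm/s, so v(15) = -5 + (61) = 56 cm/s.

56 cm/s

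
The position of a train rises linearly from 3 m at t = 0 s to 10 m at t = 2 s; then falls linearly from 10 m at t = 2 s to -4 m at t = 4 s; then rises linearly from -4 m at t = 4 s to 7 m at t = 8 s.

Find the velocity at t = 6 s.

Velocity is the slope of the x-t graph on 4–8 s: (7 − -4)/(8 − 4) = 2.75 m/s.

2.75 m/s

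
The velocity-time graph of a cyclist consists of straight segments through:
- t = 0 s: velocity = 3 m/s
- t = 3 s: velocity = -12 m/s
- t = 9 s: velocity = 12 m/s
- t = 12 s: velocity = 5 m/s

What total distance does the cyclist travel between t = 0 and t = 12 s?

Total distance travelled is ∫|v| dt — sum the magnitudes of each area piece.
0–3 s: v = 0 at t = 0.6 s; triangle areas 0.9 + 14.4 = 15.3 m
3–9 s: v = 0 at t = 6 s; triangle areas 18 + 18 = 36 m
9–12 s: |½(12 + 5)(3)| = 25.5 m
Total distance = 76.8 m

76.8 m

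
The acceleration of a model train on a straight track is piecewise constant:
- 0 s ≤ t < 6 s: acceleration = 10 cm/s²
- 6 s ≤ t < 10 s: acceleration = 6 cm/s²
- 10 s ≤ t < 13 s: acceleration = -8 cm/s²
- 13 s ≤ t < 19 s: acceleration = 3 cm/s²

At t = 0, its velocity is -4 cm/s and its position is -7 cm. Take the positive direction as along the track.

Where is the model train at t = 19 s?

1015 cm

On each constant-a segment, Δv = aΔt and Δx = v₀Δt + ½aΔt²; chain segment to segment.
0–6 s: v starts -4 cm/s; Δx = -4·6 + ½·10·6² = 156 cm; v ends 56 cm/s.
6–10 s: v starts 56 cm/s; Δx = 56·4 + ½·6·4² = 272 cm; v ends 80 cm/s.
10–13 s: v starts 80 cm/s; Δx = 80·3 + ½·-8·3² = 204 cm; v ends 56 cm/s.
13–19 s: v starts 56 cm/s; Δx = 56·6 + ½·3·6² = 390 cm; v ends 74 cm/s.
x(19) = -7 + Σ Δx = 1015 cm.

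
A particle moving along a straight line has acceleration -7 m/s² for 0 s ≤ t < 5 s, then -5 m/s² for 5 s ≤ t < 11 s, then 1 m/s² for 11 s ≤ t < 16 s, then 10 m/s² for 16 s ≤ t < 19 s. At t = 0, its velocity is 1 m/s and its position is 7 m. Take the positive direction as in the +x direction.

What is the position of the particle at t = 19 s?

On each constant-a segment, Δv = aΔt and Δx = v₀Δt + ½aΔt²; chain segment to segment.
0–5 s: v starts 1 m/s; Δx = 1·5 + ½·-7·5² = -82.5 m; v ends -34 m/s.
5–11 s: v starts -34 m/s; Δx = -34·6 + ½·-5·6² = -294 m; v ends -64 m/s.
11–16 s: v starts -64 m/s; Δx = -64·5 + ½·1·5² = -307.5 m; v ends -59 m/s.
16–19 s: v starts -59 m/s; Δx = -59·3 + ½·10·3² = -132 m; v ends -29 m/s.
x(19) = 7 + Σ Δx = -809 m.

-809 m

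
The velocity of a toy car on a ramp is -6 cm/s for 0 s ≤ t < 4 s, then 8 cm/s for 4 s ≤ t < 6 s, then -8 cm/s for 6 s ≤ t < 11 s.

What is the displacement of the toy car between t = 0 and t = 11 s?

Net displacement equals the area under the velocity-time graph (areas below the axis count negative).
0–4 s: -6 × 4 = -24 cm
4–6 s: 8 × 2 = 16 cm
6–11 s: -8 × 5 = -40 cm
Net displacement = -48 cm

-48 cm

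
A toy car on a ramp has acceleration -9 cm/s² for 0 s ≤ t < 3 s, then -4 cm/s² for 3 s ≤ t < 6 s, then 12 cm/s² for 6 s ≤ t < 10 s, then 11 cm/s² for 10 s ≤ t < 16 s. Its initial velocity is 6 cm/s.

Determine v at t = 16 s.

Δv equals the area under the a-t graph; then v = v₀ + Δv.
0–3 s: -9 × 3 = -27 cm/s
3–6 s: -4 × 3 = -12 cm/s
6–10 s: 12 × 4 = 48 cm/s
10–16 s: 11 × 6 = 66 cm/s
Δv = 75 cm/s, so v(16) = 6 + (75) = 81 cm/s.

81 cm/s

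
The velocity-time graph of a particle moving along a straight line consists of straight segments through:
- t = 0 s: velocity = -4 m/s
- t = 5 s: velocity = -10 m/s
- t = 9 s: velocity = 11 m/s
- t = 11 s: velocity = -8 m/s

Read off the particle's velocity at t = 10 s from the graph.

1.5 m/s

On 9–11 s the graph is linear from 11 to -8 m/s: v(10) = 11 + (-8 − 11)·(10 − 9)/(11 − 9) = 1.5 m/s.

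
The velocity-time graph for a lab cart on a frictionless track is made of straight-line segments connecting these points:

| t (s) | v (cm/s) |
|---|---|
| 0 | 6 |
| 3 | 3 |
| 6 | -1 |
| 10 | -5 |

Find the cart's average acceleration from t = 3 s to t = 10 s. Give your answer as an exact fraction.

Average acceleration = Δv/Δt = (-5 − 3)/(10 − 3) = -8/7 cm/s².

-8/7 cm/s²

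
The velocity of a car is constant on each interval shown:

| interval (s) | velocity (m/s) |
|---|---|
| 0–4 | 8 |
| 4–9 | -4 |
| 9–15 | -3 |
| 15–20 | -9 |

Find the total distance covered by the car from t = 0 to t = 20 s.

115 m

Distance (not displacement) is the total path length: add the absolute areas under v-t.
0–4 s: |8| × 4 = 32 m
4–9 s: |-4| × 5 = 20 m
9–15 s: |-3| × 6 = 18 m
15–20 s: |-9| × 5 = 45 m
Total distance = 115 m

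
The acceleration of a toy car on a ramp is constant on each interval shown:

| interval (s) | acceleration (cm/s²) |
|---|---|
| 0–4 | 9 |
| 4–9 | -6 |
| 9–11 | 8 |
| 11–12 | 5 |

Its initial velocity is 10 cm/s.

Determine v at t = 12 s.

37 cm/s

Δv equals the area under the a-t graph; then v = v₀ + Δv.
0–4 s: 9 × 4 = 36 cm/s
4–9 s: -6 × 5 = -30 cm/s
9–11 s: 8 × 2 = 16 cm/s
11–12 s: 5 × 1 = 5 cm/s
Δv = 27 cm/s, so v(12) = 10 + (27) = 37 cm/s.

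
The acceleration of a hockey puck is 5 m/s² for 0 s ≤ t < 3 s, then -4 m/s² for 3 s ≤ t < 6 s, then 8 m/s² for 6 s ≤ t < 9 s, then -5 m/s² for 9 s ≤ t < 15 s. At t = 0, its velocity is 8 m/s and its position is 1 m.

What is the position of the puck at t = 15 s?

On each constant-a segment, Δv = aΔt and Δx = v₀Δt + ½aΔt²; chain segment to segment.
0–3 s: v starts 8 m/s; Δx = 8·3 + ½·5·3² = 46.5 m; v ends 23 m/s.
3–6 s: v starts 23 m/s; Δx = 23·3 + ½·-4·3² = 51 m; v ends 11 m/s.
6–9 s: v starts 11 m/s; Δx = 11·3 + ½·8·3² = 69 m; v ends 35 m/s.
9–15 s: v starts 35 m/s; Δx = 35·6 + ½·-5·6² = 120 m; v ends 5 m/s.
x(15) = 1 + Σ Δx = 287.5 m.

287.5 m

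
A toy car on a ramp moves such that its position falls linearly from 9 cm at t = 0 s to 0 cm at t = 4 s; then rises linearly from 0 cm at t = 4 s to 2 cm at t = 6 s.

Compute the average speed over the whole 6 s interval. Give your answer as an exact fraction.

11/6 cm/s

Average speed = (total path length)/(elapsed time); on a piecewise-linear x-t graph the path length is Σ|Δx|.
0–4 s: |Δx| = |0 − 9| = 9 cm
4–6 s: |Δx| = |2 − 0| = 2 cm
Total path = 11 cm; average speed = 11/6 = 11/6 cm/s.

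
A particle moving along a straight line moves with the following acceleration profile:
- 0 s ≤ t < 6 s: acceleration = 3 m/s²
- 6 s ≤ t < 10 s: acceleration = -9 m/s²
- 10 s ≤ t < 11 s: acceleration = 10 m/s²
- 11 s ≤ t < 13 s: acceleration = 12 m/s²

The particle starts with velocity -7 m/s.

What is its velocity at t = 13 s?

Δv equals the area under the a-t graph; then v = v₀ + Δv.
0–6 s: 3 × 6 = 18 m/s
6–10 s: -9 × 4 = -36 m/s
10–11 s: 10 × 1 = 10 m/s
11–13 s: 12 × 2 = 24 m/s
Δv = 16 m/s, so v(13) = -7 + (16) = 9 m/s.

9 m/s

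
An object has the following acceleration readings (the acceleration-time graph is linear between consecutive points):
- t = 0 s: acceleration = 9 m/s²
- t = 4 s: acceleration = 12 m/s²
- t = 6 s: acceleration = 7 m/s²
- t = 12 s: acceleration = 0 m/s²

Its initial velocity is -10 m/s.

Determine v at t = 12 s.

72 m/s

Δv equals the area under the a-t graph; then v = v₀ + Δv.
0–4 s: ½(9 + 12)(4) = 42 m/s
4–6 s: ½(12 + 7)(2) = 19 m/s
6–12 s: ½(7 + 0)(6) = 21 m/s
Δv = 82 m/s, so v(12) = -10 + (82) = 72 m/s.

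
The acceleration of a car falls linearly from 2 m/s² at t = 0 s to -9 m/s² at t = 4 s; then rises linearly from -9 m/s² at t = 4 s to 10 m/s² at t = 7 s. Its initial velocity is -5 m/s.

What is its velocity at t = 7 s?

-17.5 m/s

Δv equals the area under the a-t graph; then v = v₀ + Δv.
0–4 s: ½(2 + -9)(4) = -14 m/s
4–7 s: ½(-9 + 10)(3) = 1.5 m/s
Δv = -12.5 m/s, so v(7) = -5 + (-12.5) = -17.5 m/s.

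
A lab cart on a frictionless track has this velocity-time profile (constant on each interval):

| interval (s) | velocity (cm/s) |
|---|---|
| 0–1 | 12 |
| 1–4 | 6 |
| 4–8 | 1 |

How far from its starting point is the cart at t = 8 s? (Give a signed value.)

34 cm

Displacement is the signed area under the v-t curve.
0–1 s: 12 × 1 = 12 cm
1–4 s: 6 × 3 = 18 cm
4–8 s: 1 × 4 = 4 cm
Net displacement = 34 cm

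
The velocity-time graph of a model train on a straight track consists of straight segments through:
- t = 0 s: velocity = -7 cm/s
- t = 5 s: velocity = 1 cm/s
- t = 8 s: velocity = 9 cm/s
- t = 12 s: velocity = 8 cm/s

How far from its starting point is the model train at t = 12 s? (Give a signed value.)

34 cm

Displacement is the signed area under the v-t curve.
0–5 s: ½(-7 + 1)(5) = -15 cm
5–8 s: ½(1 + 9)(3) = 15 cm
8–12 s: ½(9 + 8)(4) = 34 cm
Net displacement = 34 cm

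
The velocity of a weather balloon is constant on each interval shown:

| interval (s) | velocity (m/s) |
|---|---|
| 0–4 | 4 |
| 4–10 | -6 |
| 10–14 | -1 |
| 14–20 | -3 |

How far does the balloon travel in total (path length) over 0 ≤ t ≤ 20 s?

74 m

Total distance travelled is ∫|v| dt — sum the magnitudes of each area piece.
0–4 s: |4| × 4 = 16 m
4–10 s: |-6| × 6 = 36 m
10–14 s: |-1| × 4 = 4 m
14–20 s: |-3| × 6 = 18 m
Total distance = 74 m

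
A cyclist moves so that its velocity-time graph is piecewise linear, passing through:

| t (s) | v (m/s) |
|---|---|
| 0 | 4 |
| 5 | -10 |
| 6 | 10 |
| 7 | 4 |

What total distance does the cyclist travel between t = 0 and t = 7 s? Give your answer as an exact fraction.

Distance (not displacement) is the total path length: add the absolute areas under v-t.
0–5 s: v = 0 at t = 10/7 s; triangle areas 20/7 + 125/7 = 145/7 m
5–6 s: v = 0 at t = 5.5 s; triangle areas 2.5 + 2.5 = 5 m
6–7 s: |½(10 + 4)(1)| = 7 m
Total distance = 229/7 m

229/7 m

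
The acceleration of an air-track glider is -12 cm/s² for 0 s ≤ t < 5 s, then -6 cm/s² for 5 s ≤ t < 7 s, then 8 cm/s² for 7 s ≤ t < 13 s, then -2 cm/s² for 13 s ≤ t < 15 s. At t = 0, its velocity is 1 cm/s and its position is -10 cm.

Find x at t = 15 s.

On each constant-a segment, Δv = aΔt and Δx = v₀Δt + ½aΔt²; chain segment to segment.
0–5 s: v starts 1 cm/s; Δx = 1·5 + ½·-12·5² = -145 cm; v ends -59 cm/s.
5–7 s: v starts -59 cm/s; Δx = -59·2 + ½·-6·2² = -130 cm; v ends -71 cm/s.
7–13 s: v starts -71 cm/s; Δx = -71·6 + ½·8·6² = -282 cm; v ends -23 cm/s.
13–15 s: v starts -23 cm/s; Δx = -23·2 + ½·-2·2² = -50 cm; v ends -27 cm/s.
x(15) = -10 + Σ Δx = -617 cm.

-617 cm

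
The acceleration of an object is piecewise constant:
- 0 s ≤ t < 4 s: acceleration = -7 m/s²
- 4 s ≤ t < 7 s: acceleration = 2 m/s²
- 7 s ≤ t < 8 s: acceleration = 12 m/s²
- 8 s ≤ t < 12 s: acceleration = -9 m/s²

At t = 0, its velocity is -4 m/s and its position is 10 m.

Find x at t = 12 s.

-297 m

On each constant-a segment, Δv = aΔt and Δx = v₀Δt + ½aΔt²; chain segment to segment.
0–4 s: v starts -4 m/s; Δx = -4·4 + ½·-7·4² = -72 m; v ends -32 m/s.
4–7 s: v starts -32 m/s; Δx = -32·3 + ½·2·3² = -87 m; v ends -26 m/s.
7–8 s: v starts -26 m/s; Δx = -26·1 + ½·12·1² = -20 m; v ends -14 m/s.
8–12 s: v starts -14 m/s; Δx = -14·4 + ½·-9·4² = -128 m; v ends -50 m/s.
x(12) = 10 + Σ Δx = -297 m.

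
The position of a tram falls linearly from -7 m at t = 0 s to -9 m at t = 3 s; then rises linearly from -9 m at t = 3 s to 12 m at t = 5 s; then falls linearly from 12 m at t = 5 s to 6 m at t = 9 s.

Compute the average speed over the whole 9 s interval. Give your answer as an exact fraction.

Average speed = (total path length)/(elapsed time); on a piecewise-linear x-t graph the path length is Σ|Δx|.
0–3 s: |Δx| = |-9 − -7| = 2 m
3–5 s: |Δx| = |12 − -9| = 21 m
5–9 s: |Δx| = |6 − 12| = 6 m
Total path = 29 m; average speed = 29/9 = 29/9 m/s.

29/9 m/s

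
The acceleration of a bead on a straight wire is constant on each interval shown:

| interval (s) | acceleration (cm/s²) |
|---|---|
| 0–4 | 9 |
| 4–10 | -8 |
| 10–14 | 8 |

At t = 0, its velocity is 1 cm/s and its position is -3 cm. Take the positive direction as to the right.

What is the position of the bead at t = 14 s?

On each constant-a segment, Δv = aΔt and Δx = v₀Δt + ½aΔt²; chain segment to segment.
0–4 s: v starts 1 cm/s; Δx = 1·4 + ½·9·4² = 76 cm; v ends 37 cm/s.
4–10 s: v starts 37 cm/s; Δx = 37·6 + ½·-8·6² = 78 cm; v ends -11 cm/s.
10–14 s: v starts -11 cm/s; Δx = -11·4 + ½·8·4² = 20 cm; v ends 21 cm/s.
x(14) = -3 + Σ Δx = 171 cm.

171 cm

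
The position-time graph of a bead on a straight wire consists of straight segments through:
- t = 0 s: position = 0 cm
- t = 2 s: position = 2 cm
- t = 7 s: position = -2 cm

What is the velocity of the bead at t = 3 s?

Velocity is the slope of the x-t graph on 2–7 s: (-2 − 2)/(7 − 2) = -0.8 cm/s.

-0.8 cm/s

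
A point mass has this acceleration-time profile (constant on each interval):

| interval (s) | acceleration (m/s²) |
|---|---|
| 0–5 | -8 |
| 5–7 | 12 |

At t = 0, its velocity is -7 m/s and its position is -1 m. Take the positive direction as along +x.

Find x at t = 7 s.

-206 m

On each constant-a segment, Δv = aΔt and Δx = v₀Δt + ½aΔt²; chain segment to segment.
0–5 s: v starts -7 m/s; Δx = -7·5 + ½·-8·5² = -135 m; v ends -47 m/s.
5–7 s: v starts -47 m/s; Δx = -47·2 + ½·12·2² = -70 m; v ends -23 m/s.
x(7) = -1 + Σ Δx = -206 m.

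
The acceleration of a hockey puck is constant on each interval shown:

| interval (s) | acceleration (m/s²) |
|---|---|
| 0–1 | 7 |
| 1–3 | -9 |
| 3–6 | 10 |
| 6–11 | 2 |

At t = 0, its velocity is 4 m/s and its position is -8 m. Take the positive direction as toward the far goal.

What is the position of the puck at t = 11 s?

On each constant-a segment, Δv = aΔt and Δx = v₀Δt + ½aΔt²; chain segment to segment.
0–1 s: v starts 4 m/s; Δx = 4·1 + ½·7·1² = 7.5 m; v ends 11 m/s.
1–3 s: v starts 11 m/s; Δx = 11·2 + ½·-9·2² = 4 m; v ends -7 m/s.
3–6 s: v starts -7 m/s; Δx = -7·3 + ½·10·3² = 24 m; v ends 23 m/s.
6–11 s: v starts 23 m/s; Δx = 23·5 + ½·2·5² = 140 m; v ends 33 m/s.
x(11) = -8 + Σ Δx = 167.5 m.

167.5 m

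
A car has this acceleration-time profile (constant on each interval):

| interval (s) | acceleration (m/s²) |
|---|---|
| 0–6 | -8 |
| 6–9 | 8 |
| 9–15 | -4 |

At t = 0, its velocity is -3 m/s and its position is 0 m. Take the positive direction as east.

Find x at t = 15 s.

On each constant-a segment, Δv = aΔt and Δx = v₀Δt + ½aΔt²; chain segment to segment.
0–6 s: v starts -3 m/s; Δx = -3·6 + ½·-8·6² = -162 m; v ends -51 m/s.
6–9 s: v starts -51 m/s; Δx = -51·3 + ½·8·3² = -117 m; v ends -27 m/s.
9–15 s: v starts -27 m/s; Δx = -27·6 + ½·-4·6² = -234 m; v ends -51 m/s.
x(15) = 0 + Σ Δx = -513 m.

-513 m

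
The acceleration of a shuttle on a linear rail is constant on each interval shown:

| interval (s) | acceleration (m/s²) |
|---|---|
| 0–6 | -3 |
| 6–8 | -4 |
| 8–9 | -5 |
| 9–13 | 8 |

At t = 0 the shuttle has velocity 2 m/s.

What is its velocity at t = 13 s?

3 m/s

Δv equals the area under the a-t graph; then v = v₀ + Δv.
0–6 s: -3 × 6 = -18 m/s
6–8 s: -4 × 2 = -8 m/s
8–9 s: -5 × 1 = -5 m/s
9–13 s: 8 × 4 = 32 m/s
Δv = 1 m/s, so v(13) = 2 + (1) = 3 m/s.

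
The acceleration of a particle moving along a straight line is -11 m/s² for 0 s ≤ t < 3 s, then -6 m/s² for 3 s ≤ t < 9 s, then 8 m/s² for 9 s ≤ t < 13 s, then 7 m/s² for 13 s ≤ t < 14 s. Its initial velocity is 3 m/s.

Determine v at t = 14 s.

-27 m/s

Δv equals the area under the a-t graph; then v = v₀ + Δv.
0–3 s: -11 × 3 = -33 m/s
3–9 s: -6 × 6 = -36 m/s
9–13 s: 8 × 4 = 32 m/s
13–14 s: 7 × 1 = 7 m/s
Δv = -30 m/s, so v(14) = 3 + (-30) = -27 m/s.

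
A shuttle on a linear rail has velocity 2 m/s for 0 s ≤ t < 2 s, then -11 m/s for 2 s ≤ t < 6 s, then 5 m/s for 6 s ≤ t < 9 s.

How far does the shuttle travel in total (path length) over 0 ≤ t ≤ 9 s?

63 m

Distance (not displacement) is the total path length: add the absolute areas under v-t.
0–2 s: |2| × 2 = 4 m
2–6 s: |-11| × 4 = 44 m
6–9 s: |5| × 3 = 15 m
Total distance = 63 m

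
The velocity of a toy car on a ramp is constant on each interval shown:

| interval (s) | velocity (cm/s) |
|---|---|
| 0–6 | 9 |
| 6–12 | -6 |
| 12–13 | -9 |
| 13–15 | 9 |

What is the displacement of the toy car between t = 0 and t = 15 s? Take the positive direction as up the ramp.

Displacement is the signed area under the v-t curve.
0–6 s: 9 × 6 = 54 cm
6–12 s: -6 × 6 = -36 cm
12–13 s: -9 × 1 = -9 cm
13–15 s: 9 × 2 = 18 cm
Net displacement = 27 cm

27 cm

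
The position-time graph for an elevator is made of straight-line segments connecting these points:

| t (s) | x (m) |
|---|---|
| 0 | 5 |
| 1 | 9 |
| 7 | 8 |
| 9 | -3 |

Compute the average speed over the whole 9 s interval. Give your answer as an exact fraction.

16/9 m/s

Average speed = (total path length)/(elapsed time); on a piecewise-linear x-t graph the path length is Σ|Δx|.
0–1 s: |Δx| = |9 − 5| = 4 m
1–7 s: |Δx| = |8 − 9| = 1 m
7–9 s: |Δx| = |-3 − 8| = 11 m
Total path = 16 m; average speed = 16/9 = 16/9 m/s.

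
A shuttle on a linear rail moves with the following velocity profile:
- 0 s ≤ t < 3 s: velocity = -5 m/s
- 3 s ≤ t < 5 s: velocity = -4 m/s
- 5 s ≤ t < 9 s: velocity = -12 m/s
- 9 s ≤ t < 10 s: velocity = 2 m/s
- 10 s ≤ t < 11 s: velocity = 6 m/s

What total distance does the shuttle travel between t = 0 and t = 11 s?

Distance (not displacement) is the total path length: add the absolute areas under v-t.
0–3 s: |-5| × 3 = 15 m
3–5 s: |-4| × 2 = 8 m
5–9 s: |-12| × 4 = 48 m
9–10 s: |2| × 1 = 2 m
10–11 s: |6| × 1 = 6 m
Total distance = 79 m

79 m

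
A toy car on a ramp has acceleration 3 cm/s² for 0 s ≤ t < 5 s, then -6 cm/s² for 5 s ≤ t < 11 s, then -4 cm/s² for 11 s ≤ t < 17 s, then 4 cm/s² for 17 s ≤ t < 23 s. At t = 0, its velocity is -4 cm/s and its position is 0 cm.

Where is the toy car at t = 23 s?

-468.5 cm

On each constant-a segment, Δv = aΔt and Δx = v₀Δt + ½aΔt²; chain segment to segment.
0–5 s: v starts -4 cm/s; Δx = -4·5 + ½·3·5² = 17.5 cm; v ends 11 cm/s.
5–11 s: v starts 11 cm/s; Δx = 11·6 + ½·-6·6² = -42 cm; v ends -25 cm/s.
11–17 s: v starts -25 cm/s; Δx = -25·6 + ½·-4·6² = -222 cm; v ends -49 cm/s.
17–23 s: v starts -49 cm/s; Δx = -49·6 + ½·4·6² = -222 cm; v ends -25 cm/s.
x(23) = 0 + Σ Δx = -468.5 cm.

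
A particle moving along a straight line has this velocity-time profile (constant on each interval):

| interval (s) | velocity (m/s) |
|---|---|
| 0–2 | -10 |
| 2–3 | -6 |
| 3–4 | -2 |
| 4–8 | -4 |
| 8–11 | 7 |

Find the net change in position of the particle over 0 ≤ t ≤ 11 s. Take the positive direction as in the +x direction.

-23 m

Net displacement equals the area under the velocity-time graph (areas below the axis count negative).
0–2 s: -10 × 2 = -20 m
2–3 s: -6 × 1 = -6 m
3–4 s: -2 × 1 = -2 m
4–8 s: -4 × 4 = -16 m
8–11 s: 7 × 3 = 21 m
Net displacement = -23 m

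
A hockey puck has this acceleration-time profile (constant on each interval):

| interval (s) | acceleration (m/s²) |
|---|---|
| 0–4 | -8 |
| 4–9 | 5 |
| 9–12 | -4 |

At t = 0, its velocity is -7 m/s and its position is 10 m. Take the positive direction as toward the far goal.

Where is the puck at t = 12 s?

-274.5 m

On each constant-a segment, Δv = aΔt and Δx = v₀Δt + ½aΔt²; chain segment to segment.
0–4 s: v starts -7 m/s; Δx = -7·4 + ½·-8·4² = -92 m; v ends -39 m/s.
4–9 s: v starts -39 m/s; Δx = -39·5 + ½·5·5² = -132.5 m; v ends -14 m/s.
9–12 s: v starts -14 m/s; Δx = -14·3 + ½·-4·3² = -60 m; v ends -26 m/s.
x(12) = 10 + Σ Δx = -274.5 m.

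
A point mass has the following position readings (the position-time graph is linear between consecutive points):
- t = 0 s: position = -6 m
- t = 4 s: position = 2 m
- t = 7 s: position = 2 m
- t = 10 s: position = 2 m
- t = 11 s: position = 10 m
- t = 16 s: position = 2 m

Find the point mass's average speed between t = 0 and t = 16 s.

Average speed = (total path length)/(elapsed time); on a piecewise-linear x-t graph the path length is Σ|Δx|.
0–4 s: |Δx| = |2 − -6| = 8 m
4–7 s: |Δx| = |2 − 2| = 0 m
7–10 s: |Δx| = |2 − 2| = 0 m
10–11 s: |Δx| = |10 − 2| = 8 m
11–16 s: |Δx| = |2 − 10| = 8 m
Total path = 24 m; average speed = 24/16 = 1.5 m/s.

1.5 m/s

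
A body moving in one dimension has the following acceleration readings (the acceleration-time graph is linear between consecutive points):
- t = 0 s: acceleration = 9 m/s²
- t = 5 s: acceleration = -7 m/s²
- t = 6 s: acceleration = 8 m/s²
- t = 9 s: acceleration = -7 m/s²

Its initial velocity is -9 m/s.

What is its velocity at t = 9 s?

Δv equals the area under the a-t graph; then v = v₀ + Δv.
0–5 s: ½(9 + -7)(5) = 5 m/s
5–6 s: ½(-7 + 8)(1) = 0.5 m/s
6–9 s: ½(8 + -7)(3) = 1.5 m/s
Δv = 7 m/s, so v(9) = -9 + (7) = -2 m/s.

-2 m/s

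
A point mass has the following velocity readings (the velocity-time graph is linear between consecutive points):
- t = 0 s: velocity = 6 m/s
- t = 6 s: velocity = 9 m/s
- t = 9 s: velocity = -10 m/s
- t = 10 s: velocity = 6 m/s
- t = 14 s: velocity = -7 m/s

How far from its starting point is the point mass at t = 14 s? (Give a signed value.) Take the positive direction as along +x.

39.5 m

Net displacement equals the area under the velocity-time graph (areas below the axis count negative).
0–6 s: ½(6 + 9)(6) = 45 m
6–9 s: ½(9 + -10)(3) = -1.5 m
9–10 s: ½(-10 + 6)(1) = -2 m
10–14 s: ½(6 + -7)(4) = -2 m
Net displacement = 39.5 m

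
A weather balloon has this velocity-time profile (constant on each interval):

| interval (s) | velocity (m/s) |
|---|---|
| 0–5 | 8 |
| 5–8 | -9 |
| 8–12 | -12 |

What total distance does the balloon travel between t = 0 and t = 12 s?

Distance (not displacement) is the total path length: add the absolute areas under v-t.
0–5 s: |8| × 5 = 40 m
5–8 s: |-9| × 3 = 27 m
8–12 s: |-12| × 4 = 48 m
Total distance = 115 m

115 m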